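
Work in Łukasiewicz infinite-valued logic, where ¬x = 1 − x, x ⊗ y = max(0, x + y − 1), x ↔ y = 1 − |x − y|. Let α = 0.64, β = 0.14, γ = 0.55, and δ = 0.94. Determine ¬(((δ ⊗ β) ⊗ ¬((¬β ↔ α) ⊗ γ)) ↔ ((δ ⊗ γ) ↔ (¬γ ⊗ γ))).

0.51

δ ⊗ β = max(0, 0.94 + 0.14 − 1) = max(0, 0.08) = 0.08
¬β = 1 − 0.14 = 0.86
¬β ↔ α = 1 − |0.86 − 0.64| = 1 − 0.22 = 0.78
(¬β ↔ α) ⊗ γ = max(0, 0.78 + 0.55 − 1) = max(0, 0.33) = 0.33
¬((¬β ↔ α) ⊗ γ) = 1 − 0.33 = 0.67
(δ ⊗ β) ⊗ ¬((¬β ↔ α) ⊗ γ) = max(0, 0.08 + 0.67 − 1) = max(0, -0.25) = 0.00
δ ⊗ γ = max(0, 0.94 + 0.55 − 1) = max(0, 0.49) = 0.49
¬γ = 1 − 0.55 = 0.45
¬γ ⊗ γ = max(0, 0.45 + 0.55 − 1) = max(0, 0.00) = 0.00
(δ ⊗ γ) ↔ (¬γ ⊗ γ) = 1 − |0.49 − 0.00| = 1 − 0.49 = 0.51
((δ ⊗ β) ⊗ ¬((¬β ↔ α) ⊗ γ)) ↔ ((δ ⊗ γ) ↔ (¬γ ⊗ γ)) = 1 − |0.00 − 0.51| = 1 − 0.51 = 0.49
¬(((δ ⊗ β) ⊗ ¬((¬β ↔ α) ⊗ γ)) ↔ ((δ ⊗ γ) ↔ (¬γ ⊗ γ))) = 1 − 0.49 = 0.51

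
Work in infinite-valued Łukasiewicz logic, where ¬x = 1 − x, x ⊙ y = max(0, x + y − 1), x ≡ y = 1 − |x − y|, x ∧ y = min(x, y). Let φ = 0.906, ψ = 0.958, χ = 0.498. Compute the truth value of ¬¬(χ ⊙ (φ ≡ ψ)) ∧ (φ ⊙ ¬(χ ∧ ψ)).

φ ≡ ψ = 1 − |0.906 − 0.958| = 1 − 0.052 = 0.948
χ ⊙ (φ ≡ ψ) = max(0, 0.498 + 0.948 − 1) = max(0, 0.446) = 0.446
¬(χ ⊙ (φ ≡ ψ)) = 1 − 0.446 = 0.554
¬¬(χ ⊙ (φ ≡ ψ)) = 1 − 0.554 = 0.446
χ ∧ ψ = min(0.498, 0.958) = 0.498
¬(χ ∧ ψ) = 1 − 0.498 = 0.502
φ ⊙ ¬(χ ∧ ψ) = max(0, 0.906 + 0.502 − 1) = max(0, 0.408) = 0.408
¬¬(χ ⊙ (φ ≡ ψ)) ∧ (φ ⊙ ¬(χ ∧ ψ)) = min(0.446, 0.408) = 0.408

0.408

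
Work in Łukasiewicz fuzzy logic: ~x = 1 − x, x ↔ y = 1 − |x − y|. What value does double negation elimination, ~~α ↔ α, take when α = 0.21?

~α = 1 − 0.21 = 0.79
~~α = 1 − 0.79 = 0.21
~~α ↔ α = 1 − |0.21 − 0.21| = 1 − 0.00 = 1.00
(As expected: always 1 in Ł∞ since negation is involutive.)

1.00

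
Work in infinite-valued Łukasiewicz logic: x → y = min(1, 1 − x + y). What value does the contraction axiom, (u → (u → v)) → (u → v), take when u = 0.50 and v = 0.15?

u → v = min(1, 1 − 0.50 + 0.15) = min(1, 0.65) = 0.65
u → (u → v) = min(1, 1 − 0.50 + 0.65) = min(1, 1.15) = 1.00
(u → (u → v)) → (u → v) = min(1, 1 − 1.00 + 0.65) = min(1, 0.65) = 0.65
(The value 0.65 < 1 shows this instance is not satisfied; fails in Ł∞ (the t-norm is not idempotent).)

0.65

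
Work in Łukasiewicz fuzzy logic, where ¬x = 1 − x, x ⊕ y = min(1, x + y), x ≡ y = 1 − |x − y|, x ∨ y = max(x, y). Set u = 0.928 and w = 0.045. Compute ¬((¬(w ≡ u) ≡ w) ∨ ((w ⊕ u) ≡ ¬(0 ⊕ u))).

w ≡ u = 1 − |0.045 − 0.928| = 1 − 0.883 = 0.117
¬(w ≡ u) = 1 − 0.117 = 0.883
¬(w ≡ u) ≡ w = 1 − |0.883 − 0.045| = 1 − 0.838 = 0.162
w ⊕ u = min(1, 0.045 + 0.928) = min(1, 0.973) = 0.973
0 ⊕ u = min(1, 0.000 + 0.928) = min(1, 0.928) = 0.928
¬(0 ⊕ u) = 1 − 0.928 = 0.072
(w ⊕ u) ≡ ¬(0 ⊕ u) = 1 − |0.973 − 0.072| = 1 − 0.901 = 0.099
(¬(w ≡ u) ≡ w) ∨ ((w ⊕ u) ≡ ¬(0 ⊕ u)) = max(0.162, 0.099) = 0.162
¬((¬(w ≡ u) ≡ w) ∨ ((w ⊕ u) ≡ ¬(0 ⊕ u))) = 1 − 0.162 = 0.838

0.838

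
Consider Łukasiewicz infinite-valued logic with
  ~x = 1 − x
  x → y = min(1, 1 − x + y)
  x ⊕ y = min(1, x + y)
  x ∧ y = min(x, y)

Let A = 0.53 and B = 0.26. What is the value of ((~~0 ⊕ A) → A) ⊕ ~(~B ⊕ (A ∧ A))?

1.00

~0 = 1 − 0.00 = 1.00
~~0 = 1 − 1.00 = 0.00
~~0 ⊕ A = min(1, 0.00 + 0.53) = min(1, 0.53) = 0.53
(~~0 ⊕ A) → A = min(1, 1 − 0.53 + 0.53) = min(1, 1.00) = 1.00
~B = 1 − 0.26 = 0.74
A ∧ A = min(0.53, 0.53) = 0.53
~B ⊕ (A ∧ A) = min(1, 0.74 + 0.53) = min(1, 1.27) = 1.00
~(~B ⊕ (A ∧ A)) = 1 − 1.00 = 0.00
((~~0 ⊕ A) → A) ⊕ ~(~B ⊕ (A ∧ A)) = min(1, 1.00 + 0.00) = min(1, 1.00) = 1.00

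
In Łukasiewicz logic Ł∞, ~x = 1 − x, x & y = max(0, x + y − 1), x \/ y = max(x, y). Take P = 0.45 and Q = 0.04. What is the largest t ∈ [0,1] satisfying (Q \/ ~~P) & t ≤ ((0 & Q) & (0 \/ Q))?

0.55

~P = 1 − 0.45 = 0.55
~~P = 1 − 0.55 = 0.45
Q \/ ~~P = max(0.04, 0.45) = 0.45
So the left factor is Q \/ ~~P = 0.45.
0 & Q = max(0, 0.00 + 0.04 − 1) = max(0, -0.96) = 0.00
0 \/ Q = max(0.00, 0.04) = 0.04
(0 & Q) & (0 \/ Q) = max(0, 0.00 + 0.04 − 1) = max(0, -0.96) = 0.00
So the right-hand bound is (0 & Q) & (0 \/ Q) = 0.00.
The residuum of the Łukasiewicz t-norm gives the supremum: min(1, 1 − 0.45 + 0.00).
1 − 0.45 + 0.00 = 0.55, so t = min(1, 0.55) = 0.55.
Check: 0.45 & 0.55 = max(0, 0.00) = 0.00 ≤ 0.00.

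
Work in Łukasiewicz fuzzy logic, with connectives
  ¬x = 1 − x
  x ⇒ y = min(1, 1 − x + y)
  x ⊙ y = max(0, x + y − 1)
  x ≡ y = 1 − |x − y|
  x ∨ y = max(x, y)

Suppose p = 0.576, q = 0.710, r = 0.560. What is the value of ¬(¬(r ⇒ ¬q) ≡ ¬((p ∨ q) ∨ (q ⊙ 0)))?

¬q = 1 − 0.710 = 0.290
r ⇒ ¬q = min(1, 1 − 0.560 + 0.290) = min(1, 0.730) = 0.730
¬(r ⇒ ¬q) = 1 − 0.730 = 0.270
p ∨ q = max(0.576, 0.710) = 0.710
q ⊙ 0 = max(0, 0.710 + 0.000 − 1) = max(0, -0.290) = 0.000
(p ∨ q) ∨ (q ⊙ 0) = max(0.710, 0.000) = 0.710
¬((p ∨ q) ∨ (q ⊙ 0)) = 1 − 0.710 = 0.290
¬(r ⇒ ¬q) ≡ ¬((p ∨ q) ∨ (q ⊙ 0)) = 1 − |0.270 − 0.290| = 1 − 0.020 = 0.980
¬(¬(r ⇒ ¬q) ≡ ¬((p ∨ q) ∨ (q ⊙ 0))) = 1 − 0.980 = 0.020

0.020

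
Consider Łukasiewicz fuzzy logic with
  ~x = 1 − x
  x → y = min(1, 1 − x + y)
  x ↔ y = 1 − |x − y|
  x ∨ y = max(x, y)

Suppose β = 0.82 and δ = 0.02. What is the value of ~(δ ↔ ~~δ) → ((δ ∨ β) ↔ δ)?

1.00

~δ = 1 − 0.02 = 0.98
~~δ = 1 − 0.98 = 0.02
δ ↔ ~~δ = 1 − |0.02 − 0.02| = 1 − 0.00 = 1.00
~(δ ↔ ~~δ) = 1 − 1.00 = 0.00
δ ∨ β = max(0.02, 0.82) = 0.82
(δ ∨ β) ↔ δ = 1 − |0.82 − 0.02| = 1 − 0.80 = 0.20
~(δ ↔ ~~δ) → ((δ ∨ β) ↔ δ) = min(1, 1 − 0.00 + 0.20) = min(1, 1.20) = 1.00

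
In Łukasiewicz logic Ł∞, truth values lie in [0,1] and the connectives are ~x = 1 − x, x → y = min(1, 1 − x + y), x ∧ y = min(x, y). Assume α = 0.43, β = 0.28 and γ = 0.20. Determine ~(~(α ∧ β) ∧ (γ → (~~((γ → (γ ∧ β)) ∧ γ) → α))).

α ∧ β = min(0.43, 0.28) = 0.28
~(α ∧ β) = 1 − 0.28 = 0.72
γ ∧ β = min(0.20, 0.28) = 0.20
γ → (γ ∧ β) = min(1, 1 − 0.20 + 0.20) = min(1, 1.00) = 1.00
(γ → (γ ∧ β)) ∧ γ = min(1.00, 0.20) = 0.20
~((γ → (γ ∧ β)) ∧ γ) = 1 − 0.20 = 0.80
~~((γ → (γ ∧ β)) ∧ γ) = 1 − 0.80 = 0.20
~~((γ → (γ ∧ β)) ∧ γ) → α = min(1, 1 − 0.20 + 0.43) = min(1, 1.23) = 1.00
γ → (~~((γ → (γ ∧ β)) ∧ γ) → α) = min(1, 1 − 0.20 + 1.00) = min(1, 1.80) = 1.00
~(α ∧ β) ∧ (γ → (~~((γ → (γ ∧ β)) ∧ γ) → α)) = min(0.72, 1.00) = 0.72
~(~(α ∧ β) ∧ (γ → (~~((γ → (γ ∧ β)) ∧ γ) → α))) = 1 − 0.72 = 0.28

0.28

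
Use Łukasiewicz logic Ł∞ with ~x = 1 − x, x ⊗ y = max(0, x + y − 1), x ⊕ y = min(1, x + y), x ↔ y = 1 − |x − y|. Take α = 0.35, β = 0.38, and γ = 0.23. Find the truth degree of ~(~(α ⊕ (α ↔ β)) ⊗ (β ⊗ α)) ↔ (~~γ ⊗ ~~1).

α ↔ β = 1 − |0.35 − 0.38| = 1 − 0.03 = 0.97
α ⊕ (α ↔ β) = min(1, 0.35 + 0.97) = min(1, 1.32) = 1.00
~(α ⊕ (α ↔ β)) = 1 − 1.00 = 0.00
β ⊗ α = max(0, 0.38 + 0.35 − 1) = max(0, -0.27) = 0.00
~(α ⊕ (α ↔ β)) ⊗ (β ⊗ α) = max(0, 0.00 + 0.00 − 1) = max(0, -1.00) = 0.00
~(~(α ⊕ (α ↔ β)) ⊗ (β ⊗ α)) = 1 − 0.00 = 1.00
~γ = 1 − 0.23 = 0.77
~~γ = 1 − 0.77 = 0.23
~1 = 1 − 1.00 = 0.00
~~1 = 1 − 0.00 = 1.00
~~γ ⊗ ~~1 = max(0, 0.23 + 1.00 − 1) = max(0, 0.23) = 0.23
~(~(α ⊕ (α ↔ β)) ⊗ (β ⊗ α)) ↔ (~~γ ⊗ ~~1) = 1 − |1.00 − 0.23| = 1 − 0.77 = 0.23

0.23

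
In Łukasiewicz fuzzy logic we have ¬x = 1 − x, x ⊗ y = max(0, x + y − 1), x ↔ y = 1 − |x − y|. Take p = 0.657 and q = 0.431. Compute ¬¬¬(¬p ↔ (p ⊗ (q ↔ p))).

¬p = 1 − 0.657 = 0.343
q ↔ p = 1 − |0.431 − 0.657| = 1 − 0.226 = 0.774
p ⊗ (q ↔ p) = max(0, 0.657 + 0.774 − 1) = max(0, 0.431) = 0.431
¬p ↔ (p ⊗ (q ↔ p)) = 1 − |0.343 − 0.431| = 1 − 0.088 = 0.912
¬(¬p ↔ (p ⊗ (q ↔ p))) = 1 − 0.912 = 0.088
¬¬(¬p ↔ (p ⊗ (q ↔ p))) = 1 − 0.088 = 0.912
¬¬¬(¬p ↔ (p ⊗ (q ↔ p))) = 1 − 0.912 = 0.088

0.088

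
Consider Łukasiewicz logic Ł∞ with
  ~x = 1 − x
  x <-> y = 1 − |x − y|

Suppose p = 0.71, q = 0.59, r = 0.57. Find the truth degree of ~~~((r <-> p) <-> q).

r <-> p = 1 − |0.57 − 0.71| = 1 − 0.14 = 0.86
(r <-> p) <-> q = 1 − |0.86 − 0.59| = 1 − 0.27 = 0.73
~((r <-> p) <-> q) = 1 − 0.73 = 0.27
~~((r <-> p) <-> q) = 1 − 0.27 = 0.73
~~~((r <-> p) <-> q) = 1 − 0.73 = 0.27

0.27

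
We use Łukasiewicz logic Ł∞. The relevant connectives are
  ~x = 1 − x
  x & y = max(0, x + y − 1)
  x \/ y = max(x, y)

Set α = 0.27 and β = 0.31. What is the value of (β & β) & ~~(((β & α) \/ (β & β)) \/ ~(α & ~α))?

β & β = max(0, 0.31 + 0.31 − 1) = max(0, -0.38) = 0.00
β & α = max(0, 0.31 + 0.27 − 1) = max(0, -0.42) = 0.00
(β & α) \/ (β & β) = max(0.00, 0.00) = 0.00
~α = 1 − 0.27 = 0.73
α & ~α = max(0, 0.27 + 0.73 − 1) = max(0, 0.00) = 0.00
~(α & ~α) = 1 − 0.00 = 1.00
((β & α) \/ (β & β)) \/ ~(α & ~α) = max(0.00, 1.00) = 1.00
~(((β & α) \/ (β & β)) \/ ~(α & ~α)) = 1 − 1.00 = 0.00
~~(((β & α) \/ (β & β)) \/ ~(α & ~α)) = 1 − 0.00 = 1.00
(β & β) & ~~(((β & α) \/ (β & β)) \/ ~(α & ~α)) = max(0, 0.00 + 1.00 − 1) = max(0, 0.00) = 0.00

0.00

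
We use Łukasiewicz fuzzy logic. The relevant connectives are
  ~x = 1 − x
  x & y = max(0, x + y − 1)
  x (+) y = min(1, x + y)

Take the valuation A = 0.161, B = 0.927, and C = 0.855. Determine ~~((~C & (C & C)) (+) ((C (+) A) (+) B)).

1.000

~C = 1 − 0.855 = 0.145
C & C = max(0, 0.855 + 0.855 − 1) = max(0, 0.710) = 0.710
~C & (C & C) = max(0, 0.145 + 0.710 − 1) = max(0, -0.145) = 0.000
C (+) A = min(1, 0.855 + 0.161) = min(1, 1.016) = 1.000
(C (+) A) (+) B = min(1, 1.000 + 0.927) = min(1, 1.927) = 1.000
(~C & (C & C)) (+) ((C (+) A) (+) B) = min(1, 0.000 + 1.000) = min(1, 1.000) = 1.000
~((~C & (C & C)) (+) ((C (+) A) (+) B)) = 1 − 1.000 = 0.000
~~((~C & (C & C)) (+) ((C (+) A) (+) B)) = 1 − 0.000 = 1.000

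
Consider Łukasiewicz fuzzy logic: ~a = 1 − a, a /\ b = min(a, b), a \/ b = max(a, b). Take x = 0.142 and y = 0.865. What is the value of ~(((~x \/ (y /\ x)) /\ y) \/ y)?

0.135

~x = 1 − 0.142 = 0.858
y /\ x = min(0.865, 0.142) = 0.142
~x \/ (y /\ x) = max(0.858, 0.142) = 0.858
(~x \/ (y /\ x)) /\ y = min(0.858, 0.865) = 0.858
((~x \/ (y /\ x)) /\ y) \/ y = max(0.858, 0.865) = 0.865
~(((~x \/ (y /\ x)) /\ y) \/ y) = 1 − 0.865 = 0.135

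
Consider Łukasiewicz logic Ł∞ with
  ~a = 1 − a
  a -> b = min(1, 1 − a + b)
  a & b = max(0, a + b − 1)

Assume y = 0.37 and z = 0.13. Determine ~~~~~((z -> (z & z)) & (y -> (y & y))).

0.50

z & z = max(0, 0.13 + 0.13 − 1) = max(0, -0.74) = 0.00
z -> (z & z) = min(1, 1 − 0.13 + 0.00) = min(1, 0.87) = 0.87
y & y = max(0, 0.37 + 0.37 − 1) = max(0, -0.26) = 0.00
y -> (y & y) = min(1, 1 − 0.37 + 0.00) = min(1, 0.63) = 0.63
(z -> (z & z)) & (y -> (y & y)) = max(0, 0.87 + 0.63 − 1) = max(0, 0.50) = 0.50
~((z -> (z & z)) & (y -> (y & y))) = 1 − 0.50 = 0.50
~~((z -> (z & z)) & (y -> (y & y))) = 1 − 0.50 = 0.50
~~~((z -> (z & z)) & (y -> (y & y))) = 1 − 0.50 = 0.50
~~~~((z -> (z & z)) & (y -> (y & y))) = 1 − 0.50 = 0.50
~~~~~((z -> (z & z)) & (y -> (y & y))) = 1 − 0.50 = 0.50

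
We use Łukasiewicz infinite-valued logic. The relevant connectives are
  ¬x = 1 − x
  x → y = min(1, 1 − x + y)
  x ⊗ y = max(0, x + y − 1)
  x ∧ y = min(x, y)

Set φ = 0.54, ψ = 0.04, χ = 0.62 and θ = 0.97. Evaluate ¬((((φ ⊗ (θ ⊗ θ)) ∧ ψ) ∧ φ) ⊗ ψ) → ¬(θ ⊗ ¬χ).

θ ⊗ θ = max(0, 0.97 + 0.97 − 1) = max(0, 0.94) = 0.94
φ ⊗ (θ ⊗ θ) = max(0, 0.54 + 0.94 − 1) = max(0, 0.48) = 0.48
(φ ⊗ (θ ⊗ θ)) ∧ ψ = min(0.48, 0.04) = 0.04
((φ ⊗ (θ ⊗ θ)) ∧ ψ) ∧ φ = min(0.04, 0.54) = 0.04
(((φ ⊗ (θ ⊗ θ)) ∧ ψ) ∧ φ) ⊗ ψ = max(0, 0.04 + 0.04 − 1) = max(0, -0.92) = 0.00
¬((((φ ⊗ (θ ⊗ θ)) ∧ ψ) ∧ φ) ⊗ ψ) = 1 − 0.00 = 1.00
¬χ = 1 − 0.62 = 0.38
θ ⊗ ¬χ = max(0, 0.97 + 0.38 − 1) = max(0, 0.35) = 0.35
¬(θ ⊗ ¬χ) = 1 − 0.35 = 0.65
¬((((φ ⊗ (θ ⊗ θ)) ∧ ψ) ∧ φ) ⊗ ψ) → ¬(θ ⊗ ¬χ) = min(1, 1 − 1.00 + 0.65) = min(1, 0.65) = 0.65

0.65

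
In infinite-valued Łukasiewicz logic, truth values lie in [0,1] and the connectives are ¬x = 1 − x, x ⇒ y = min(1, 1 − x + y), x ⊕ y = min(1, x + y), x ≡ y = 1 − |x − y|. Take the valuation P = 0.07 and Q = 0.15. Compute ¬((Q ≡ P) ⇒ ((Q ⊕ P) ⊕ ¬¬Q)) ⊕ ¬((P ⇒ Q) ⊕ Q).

0.55

Q ≡ P = 1 − |0.15 − 0.07| = 1 − 0.08 = 0.92
Q ⊕ P = min(1, 0.15 + 0.07) = min(1, 0.22) = 0.22
¬Q = 1 − 0.15 = 0.85
¬¬Q = 1 − 0.85 = 0.15
(Q ⊕ P) ⊕ ¬¬Q = min(1, 0.22 + 0.15) = min(1, 0.37) = 0.37
(Q ≡ P) ⇒ ((Q ⊕ P) ⊕ ¬¬Q) = min(1, 1 − 0.92 + 0.37) = min(1, 0.45) = 0.45
¬((Q ≡ P) ⇒ ((Q ⊕ P) ⊕ ¬¬Q)) = 1 − 0.45 = 0.55
P ⇒ Q = min(1, 1 − 0.07 + 0.15) = min(1, 1.08) = 1.00
(P ⇒ Q) ⊕ Q = min(1, 1.00 + 0.15) = min(1, 1.15) = 1.00
¬((P ⇒ Q) ⊕ Q) = 1 − 1.00 = 0.00
¬((Q ≡ P) ⇒ ((Q ⊕ P) ⊕ ¬¬Q)) ⊕ ¬((P ⇒ Q) ⊕ Q) = min(1, 0.55 + 0.00) = min(1, 0.55) = 0.55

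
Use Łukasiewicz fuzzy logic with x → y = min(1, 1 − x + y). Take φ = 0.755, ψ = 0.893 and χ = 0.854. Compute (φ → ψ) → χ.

0.854

φ → ψ = min(1, 1 − 0.755 + 0.893) = min(1, 1.138) = 1.000
(φ → ψ) → χ = min(1, 1 − 1.000 + 0.854) = min(1, 0.854) = 0.854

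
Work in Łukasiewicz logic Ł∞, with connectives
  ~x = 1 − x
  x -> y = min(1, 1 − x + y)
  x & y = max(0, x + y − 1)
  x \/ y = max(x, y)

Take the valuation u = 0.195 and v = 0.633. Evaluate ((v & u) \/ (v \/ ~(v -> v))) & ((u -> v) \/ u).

v & u = max(0, 0.633 + 0.195 − 1) = max(0, -0.172) = 0.000
v -> v = min(1, 1 − 0.633 + 0.633) = min(1, 1.000) = 1.000
~(v -> v) = 1 − 1.000 = 0.000
v \/ ~(v -> v) = max(0.633, 0.000) = 0.633
(v & u) \/ (v \/ ~(v -> v)) = max(0.000, 0.633) = 0.633
u -> v = min(1, 1 − 0.195 + 0.633) = min(1, 1.438) = 1.000
(u -> v) \/ u = max(1.000, 0.195) = 1.000
((v & u) \/ (v \/ ~(v -> v))) & ((u -> v) \/ u) = max(0, 0.633 + 1.000 − 1) = max(0, 0.633) = 0.633

0.633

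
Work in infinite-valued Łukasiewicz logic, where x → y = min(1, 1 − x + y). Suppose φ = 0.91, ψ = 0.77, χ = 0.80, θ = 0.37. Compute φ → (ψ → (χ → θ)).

0.89

χ → θ = min(1, 1 − 0.80 + 0.37) = min(1, 0.57) = 0.57
ψ → (χ → θ) = min(1, 1 − 0.77 + 0.57) = min(1, 0.80) = 0.80
φ → (ψ → (χ → θ)) = min(1, 1 − 0.91 + 0.80) = min(1, 0.89) = 0.89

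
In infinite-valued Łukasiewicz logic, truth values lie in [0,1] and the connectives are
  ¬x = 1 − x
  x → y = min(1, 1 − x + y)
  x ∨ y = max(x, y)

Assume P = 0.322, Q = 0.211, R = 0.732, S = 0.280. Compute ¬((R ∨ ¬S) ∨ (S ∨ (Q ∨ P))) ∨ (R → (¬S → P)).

¬S = 1 − 0.280 = 0.720
R ∨ ¬S = max(0.732, 0.720) = 0.732
Q ∨ P = max(0.211, 0.322) = 0.322
S ∨ (Q ∨ P) = max(0.280, 0.322) = 0.322
(R ∨ ¬S) ∨ (S ∨ (Q ∨ P)) = max(0.732, 0.322) = 0.732
¬((R ∨ ¬S) ∨ (S ∨ (Q ∨ P))) = 1 − 0.732 = 0.268
¬S → P = min(1, 1 − 0.720 + 0.322) = min(1, 0.602) = 0.602
R → (¬S → P) = min(1, 1 − 0.732 + 0.602) = min(1, 0.870) = 0.870
¬((R ∨ ¬S) ∨ (S ∨ (Q ∨ P))) ∨ (R → (¬S → P)) = max(0.268, 0.870) = 0.870

0.870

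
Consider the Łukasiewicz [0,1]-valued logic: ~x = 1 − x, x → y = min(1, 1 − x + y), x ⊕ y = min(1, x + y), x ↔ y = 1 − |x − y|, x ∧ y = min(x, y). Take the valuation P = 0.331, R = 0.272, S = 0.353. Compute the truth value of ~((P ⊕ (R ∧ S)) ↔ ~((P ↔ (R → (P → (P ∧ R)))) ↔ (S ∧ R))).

0.544

R ∧ S = min(0.272, 0.353) = 0.272
P ⊕ (R ∧ S) = min(1, 0.331 + 0.272) = min(1, 0.603) = 0.603
P ∧ R = min(0.331, 0.272) = 0.272
P → (P ∧ R) = min(1, 1 − 0.331 + 0.272) = min(1, 0.941) = 0.941
R → (P → (P ∧ R)) = min(1, 1 − 0.272 + 0.941) = min(1, 1.669) = 1.000
P ↔ (R → (P → (P ∧ R))) = 1 − |0.331 − 1.000| = 1 − 0.669 = 0.331
S ∧ R = min(0.353, 0.272) = 0.272
(P ↔ (R → (P → (P ∧ R)))) ↔ (S ∧ R) = 1 − |0.331 − 0.272| = 1 − 0.059 = 0.941
~((P ↔ (R → (P → (P ∧ R)))) ↔ (S ∧ R)) = 1 − 0.941 = 0.059
(P ⊕ (R ∧ S)) ↔ ~((P ↔ (R → (P → (P ∧ R)))) ↔ (S ∧ R)) = 1 − |0.603 − 0.059| = 1 − 0.544 = 0.456
~((P ⊕ (R ∧ S)) ↔ ~((P ↔ (R → (P → (P ∧ R)))) ↔ (S ∧ R))) = 1 − 0.456 = 0.544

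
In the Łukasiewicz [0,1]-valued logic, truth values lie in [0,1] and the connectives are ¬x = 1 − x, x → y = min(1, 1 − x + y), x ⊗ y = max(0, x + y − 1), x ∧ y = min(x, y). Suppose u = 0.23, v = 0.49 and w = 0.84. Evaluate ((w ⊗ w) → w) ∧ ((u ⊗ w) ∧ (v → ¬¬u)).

0.07

w ⊗ w = max(0, 0.84 + 0.84 − 1) = max(0, 0.68) = 0.68
(w ⊗ w) → w = min(1, 1 − 0.68 + 0.84) = min(1, 1.16) = 1.00
u ⊗ w = max(0, 0.23 + 0.84 − 1) = max(0, 0.07) = 0.07
¬u = 1 − 0.23 = 0.77
¬¬u = 1 − 0.77 = 0.23
v → ¬¬u = min(1, 1 − 0.49 + 0.23) = min(1, 0.74) = 0.74
(u ⊗ w) ∧ (v → ¬¬u) = min(0.07, 0.74) = 0.07
((w ⊗ w) → w) ∧ ((u ⊗ w) ∧ (v → ¬¬u)) = min(1.00, 0.07) = 0.07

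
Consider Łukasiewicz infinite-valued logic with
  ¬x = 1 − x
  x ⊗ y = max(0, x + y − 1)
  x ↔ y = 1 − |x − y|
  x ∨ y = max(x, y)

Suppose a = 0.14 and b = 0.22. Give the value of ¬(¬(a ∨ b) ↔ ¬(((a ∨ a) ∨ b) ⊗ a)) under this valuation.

a ∨ b = max(0.14, 0.22) = 0.22
¬(a ∨ b) = 1 − 0.22 = 0.78
a ∨ a = max(0.14, 0.14) = 0.14
(a ∨ a) ∨ b = max(0.14, 0.22) = 0.22
((a ∨ a) ∨ b) ⊗ a = max(0, 0.22 + 0.14 − 1) = max(0, -0.64) = 0.00
¬(((a ∨ a) ∨ b) ⊗ a) = 1 − 0.00 = 1.00
¬(a ∨ b) ↔ ¬(((a ∨ a) ∨ b) ⊗ a) = 1 − |0.78 − 1.00| = 1 − 0.22 = 0.78
¬(¬(a ∨ b) ↔ ¬(((a ∨ a) ∨ b) ⊗ a)) = 1 − 0.78 = 0.22

0.22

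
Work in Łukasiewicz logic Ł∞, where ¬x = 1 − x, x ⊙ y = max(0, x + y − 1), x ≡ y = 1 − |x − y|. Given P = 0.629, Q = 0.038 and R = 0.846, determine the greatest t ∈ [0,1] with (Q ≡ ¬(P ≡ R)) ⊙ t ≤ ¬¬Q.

P ≡ R = 1 − |0.629 − 0.846| = 1 − 0.217 = 0.783
¬(P ≡ R) = 1 − 0.783 = 0.217
Q ≡ ¬(P ≡ R) = 1 − |0.038 − 0.217| = 1 − 0.179 = 0.821
So the left factor is Q ≡ ¬(P ≡ R) = 0.821.
¬Q = 1 − 0.038 = 0.962
¬¬Q = 1 − 0.962 = 0.038
So the right-hand bound is ¬¬Q = 0.038.
The residuum of the Łukasiewicz t-norm gives the supremum: min(1, 1 − 0.821 + 0.038).
1 − 0.821 + 0.038 = 0.217, so t = min(1, 0.217) = 0.217.
Check: 0.821 ⊙ 0.217 = max(0, 0.038) = 0.038 ≤ 0.038.

0.217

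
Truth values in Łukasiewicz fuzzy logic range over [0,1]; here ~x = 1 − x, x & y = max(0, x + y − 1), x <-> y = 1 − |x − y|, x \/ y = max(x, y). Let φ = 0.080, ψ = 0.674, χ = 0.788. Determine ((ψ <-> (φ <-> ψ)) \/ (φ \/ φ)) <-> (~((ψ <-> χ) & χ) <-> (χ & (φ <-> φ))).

0.806

φ <-> ψ = 1 − |0.080 − 0.674| = 1 − 0.594 = 0.406
ψ <-> (φ <-> ψ) = 1 − |0.674 − 0.406| = 1 − 0.268 = 0.732
φ \/ φ = max(0.080, 0.080) = 0.080
(ψ <-> (φ <-> ψ)) \/ (φ \/ φ) = max(0.732, 0.080) = 0.732
ψ <-> χ = 1 − |0.674 − 0.788| = 1 − 0.114 = 0.886
(ψ <-> χ) & χ = max(0, 0.886 + 0.788 − 1) = max(0, 0.674) = 0.674
~((ψ <-> χ) & χ) = 1 − 0.674 = 0.326
φ <-> φ = 1 − |0.080 − 0.080| = 1 − 0.000 = 1.000
χ & (φ <-> φ) = max(0, 0.788 + 1.000 − 1) = max(0, 0.788) = 0.788
~((ψ <-> χ) & χ) <-> (χ & (φ <-> φ)) = 1 − |0.326 − 0.788| = 1 − 0.462 = 0.538
((ψ <-> (φ <-> ψ)) \/ (φ \/ φ)) <-> (~((ψ <-> χ) & χ) <-> (χ & (φ <-> φ))) = 1 − |0.732 − 0.538| = 1 − 0.194 = 0.806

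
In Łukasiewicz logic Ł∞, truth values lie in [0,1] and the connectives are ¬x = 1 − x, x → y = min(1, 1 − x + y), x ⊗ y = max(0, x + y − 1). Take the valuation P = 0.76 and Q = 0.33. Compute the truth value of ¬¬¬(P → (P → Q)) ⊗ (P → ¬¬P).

P → Q = min(1, 1 − 0.76 + 0.33) = min(1, 0.57) = 0.57
P → (P → Q) = min(1, 1 − 0.76 + 0.57) = min(1, 0.81) = 0.81
¬(P → (P → Q)) = 1 − 0.81 = 0.19
¬¬(P → (P → Q)) = 1 − 0.19 = 0.81
¬¬¬(P → (P → Q)) = 1 − 0.81 = 0.19
¬P = 1 − 0.76 = 0.24
¬¬P = 1 − 0.24 = 0.76
P → ¬¬P = min(1, 1 − 0.76 + 0.76) = min(1, 1.00) = 1.00
¬¬¬(P → (P → Q)) ⊗ (P → ¬¬P) = max(0, 0.19 + 1.00 − 1) = max(0, 0.19) = 0.19

0.19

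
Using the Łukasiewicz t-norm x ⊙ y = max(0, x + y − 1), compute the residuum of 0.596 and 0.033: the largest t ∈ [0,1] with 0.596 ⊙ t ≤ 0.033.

The residuum of the Łukasiewicz t-norm gives the supremum: min(1, 1 − 0.596 + 0.033).
1 − 0.596 + 0.033 = 0.437, so t = min(1, 0.437) = 0.437.
Check: 0.596 ⊙ 0.437 = max(0, 0.033) = 0.033 ≤ 0.033.

0.437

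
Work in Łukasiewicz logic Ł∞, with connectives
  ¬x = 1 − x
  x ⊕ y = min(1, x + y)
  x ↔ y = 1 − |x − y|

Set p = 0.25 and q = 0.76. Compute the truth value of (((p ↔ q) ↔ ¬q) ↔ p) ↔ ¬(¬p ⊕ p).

0.50

p ↔ q = 1 − |0.25 − 0.76| = 1 − 0.51 = 0.49
¬q = 1 − 0.76 = 0.24
(p ↔ q) ↔ ¬q = 1 − |0.49 − 0.24| = 1 − 0.25 = 0.75
((p ↔ q) ↔ ¬q) ↔ p = 1 − |0.75 − 0.25| = 1 − 0.50 = 0.50
¬p = 1 − 0.25 = 0.75
¬p ⊕ p = min(1, 0.75 + 0.25) = min(1, 1.00) = 1.00
¬(¬p ⊕ p) = 1 − 1.00 = 0.00
(((p ↔ q) ↔ ¬q) ↔ p) ↔ ¬(¬p ⊕ p) = 1 − |0.50 − 0.00| = 1 − 0.50 = 0.50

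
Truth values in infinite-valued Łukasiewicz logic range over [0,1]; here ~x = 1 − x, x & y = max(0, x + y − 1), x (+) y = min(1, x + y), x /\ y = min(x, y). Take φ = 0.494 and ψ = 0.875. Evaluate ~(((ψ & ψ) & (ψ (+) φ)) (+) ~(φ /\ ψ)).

0.000

ψ & ψ = max(0, 0.875 + 0.875 − 1) = max(0, 0.750) = 0.750
ψ (+) φ = min(1, 0.875 + 0.494) = min(1, 1.369) = 1.000
(ψ & ψ) & (ψ (+) φ) = max(0, 0.750 + 1.000 − 1) = max(0, 0.750) = 0.750
φ /\ ψ = min(0.494, 0.875) = 0.494
~(φ /\ ψ) = 1 − 0.494 = 0.506
((ψ & ψ) & (ψ (+) φ)) (+) ~(φ /\ ψ) = min(1, 0.750 + 0.506) = min(1, 1.256) = 1.000
~(((ψ & ψ) & (ψ (+) φ)) (+) ~(φ /\ ψ)) = 1 − 1.000 = 0.000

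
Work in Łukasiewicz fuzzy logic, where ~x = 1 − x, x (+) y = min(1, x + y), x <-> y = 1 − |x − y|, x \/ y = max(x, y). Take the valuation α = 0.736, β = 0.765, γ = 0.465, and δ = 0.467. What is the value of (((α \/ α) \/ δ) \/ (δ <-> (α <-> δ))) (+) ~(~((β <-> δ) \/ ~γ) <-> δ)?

α \/ α = max(0.736, 0.736) = 0.736
(α \/ α) \/ δ = max(0.736, 0.467) = 0.736
α <-> δ = 1 − |0.736 − 0.467| = 1 − 0.269 = 0.731
δ <-> (α <-> δ) = 1 − |0.467 − 0.731| = 1 − 0.264 = 0.736
((α \/ α) \/ δ) \/ (δ <-> (α <-> δ)) = max(0.736, 0.736) = 0.736
β <-> δ = 1 − |0.765 − 0.467| = 1 − 0.298 = 0.702
~γ = 1 − 0.465 = 0.535
(β <-> δ) \/ ~γ = max(0.702, 0.535) = 0.702
~((β <-> δ) \/ ~γ) = 1 − 0.702 = 0.298
~((β <-> δ) \/ ~γ) <-> δ = 1 − |0.298 − 0.467| = 1 − 0.169 = 0.831
~(~((β <-> δ) \/ ~γ) <-> δ) = 1 − 0.831 = 0.169
(((α \/ α) \/ δ) \/ (δ <-> (α <-> δ))) (+) ~(~((β <-> δ) \/ ~γ) <-> δ) = min(1, 0.736 + 0.169) = min(1, 0.905) = 0.905

0.905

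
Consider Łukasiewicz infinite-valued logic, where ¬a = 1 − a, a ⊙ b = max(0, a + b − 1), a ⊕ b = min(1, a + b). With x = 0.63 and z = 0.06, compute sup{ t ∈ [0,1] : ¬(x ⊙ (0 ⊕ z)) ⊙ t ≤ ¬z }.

0.94

0 ⊕ z = min(1, 0.00 + 0.06) = min(1, 0.06) = 0.06
x ⊙ (0 ⊕ z) = max(0, 0.63 + 0.06 − 1) = max(0, -0.31) = 0.00
¬(x ⊙ (0 ⊕ z)) = 1 − 0.00 = 1.00
So the left factor is ¬(x ⊙ (0 ⊕ z)) = 1.00.
¬z = 1 − 0.06 = 0.94
So the right-hand bound is ¬z = 0.94.
The residuum of the Łukasiewicz t-norm gives the supremum: min(1, 1 − 1.00 + 0.94).
1 − 1.00 + 0.94 = 0.94, so t = min(1, 0.94) = 0.94.
Check: 1.00 ⊙ 0.94 = max(0, 0.94) = 0.94 ≤ 0.94.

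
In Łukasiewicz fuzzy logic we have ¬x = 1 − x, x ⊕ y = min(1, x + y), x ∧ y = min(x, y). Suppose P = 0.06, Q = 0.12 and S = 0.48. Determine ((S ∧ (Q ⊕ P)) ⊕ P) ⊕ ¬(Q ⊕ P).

Q ⊕ P = min(1, 0.12 + 0.06) = min(1, 0.18) = 0.18
S ∧ (Q ⊕ P) = min(0.48, 0.18) = 0.18
(S ∧ (Q ⊕ P)) ⊕ P = min(1, 0.18 + 0.06) = min(1, 0.24) = 0.24
¬(Q ⊕ P) = 1 − 0.18 = 0.82
((S ∧ (Q ⊕ P)) ⊕ P) ⊕ ¬(Q ⊕ P) = min(1, 0.24 + 0.82) = min(1, 1.06) = 1.00

1.00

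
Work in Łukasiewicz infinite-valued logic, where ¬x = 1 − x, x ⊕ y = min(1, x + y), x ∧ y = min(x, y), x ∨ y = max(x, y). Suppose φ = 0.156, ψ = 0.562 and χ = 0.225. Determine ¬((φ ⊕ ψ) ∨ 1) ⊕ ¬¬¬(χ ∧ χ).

φ ⊕ ψ = min(1, 0.156 + 0.562) = min(1, 0.718) = 0.718
(φ ⊕ ψ) ∨ 1 = max(0.718, 1.000) = 1.000
¬((φ ⊕ ψ) ∨ 1) = 1 − 1.000 = 0.000
χ ∧ χ = min(0.225, 0.225) = 0.225
¬(χ ∧ χ) = 1 − 0.225 = 0.775
¬¬(χ ∧ χ) = 1 − 0.775 = 0.225
¬¬¬(χ ∧ χ) = 1 − 0.225 = 0.775
¬((φ ⊕ ψ) ∨ 1) ⊕ ¬¬¬(χ ∧ χ) = min(1, 0.000 + 0.775) = min(1, 0.775) = 0.775

0.775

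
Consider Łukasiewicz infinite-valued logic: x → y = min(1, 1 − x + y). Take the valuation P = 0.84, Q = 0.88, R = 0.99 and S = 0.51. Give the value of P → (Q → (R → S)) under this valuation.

R → S = min(1, 1 − 0.99 + 0.51) = min(1, 0.52) = 0.52
Q → (R → S) = min(1, 1 − 0.88 + 0.52) = min(1, 0.64) = 0.64
P → (Q → (R → S)) = min(1, 1 − 0.84 + 0.64) = min(1, 0.80) = 0.80

0.80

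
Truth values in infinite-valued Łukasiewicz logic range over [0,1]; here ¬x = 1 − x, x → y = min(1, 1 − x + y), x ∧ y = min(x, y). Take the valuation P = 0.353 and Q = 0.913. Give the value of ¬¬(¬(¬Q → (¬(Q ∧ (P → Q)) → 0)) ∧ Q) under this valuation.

¬Q = 1 − 0.913 = 0.087
P → Q = min(1, 1 − 0.353 + 0.913) = min(1, 1.560) = 1.000
Q ∧ (P → Q) = min(0.913, 1.000) = 0.913
¬(Q ∧ (P → Q)) = 1 − 0.913 = 0.087
¬(Q ∧ (P → Q)) → 0 = min(1, 1 − 0.087 + 0.000) = min(1, 0.913) = 0.913
¬Q → (¬(Q ∧ (P → Q)) → 0) = min(1, 1 − 0.087 + 0.913) = min(1, 1.826) = 1.000
¬(¬Q → (¬(Q ∧ (P → Q)) → 0)) = 1 − 1.000 = 0.000
¬(¬Q → (¬(Q ∧ (P → Q)) → 0)) ∧ Q = min(0.000, 0.913) = 0.000
¬(¬(¬Q → (¬(Q ∧ (P → Q)) → 0)) ∧ Q) = 1 − 0.000 = 1.000
¬¬(¬(¬Q → (¬(Q ∧ (P → Q)) → 0)) ∧ Q) = 1 − 1.000 = 0.000

0.000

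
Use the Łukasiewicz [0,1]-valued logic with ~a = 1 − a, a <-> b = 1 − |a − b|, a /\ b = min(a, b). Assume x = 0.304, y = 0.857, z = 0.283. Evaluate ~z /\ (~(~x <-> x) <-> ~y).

0.717

~z = 1 − 0.283 = 0.717
~x = 1 − 0.304 = 0.696
~x <-> x = 1 − |0.696 − 0.304| = 1 − 0.392 = 0.608
~(~x <-> x) = 1 − 0.608 = 0.392
~y = 1 − 0.857 = 0.143
~(~x <-> x) <-> ~y = 1 − |0.392 − 0.143| = 1 − 0.249 = 0.751
~z /\ (~(~x <-> x) <-> ~y) = min(0.717, 0.751) = 0.717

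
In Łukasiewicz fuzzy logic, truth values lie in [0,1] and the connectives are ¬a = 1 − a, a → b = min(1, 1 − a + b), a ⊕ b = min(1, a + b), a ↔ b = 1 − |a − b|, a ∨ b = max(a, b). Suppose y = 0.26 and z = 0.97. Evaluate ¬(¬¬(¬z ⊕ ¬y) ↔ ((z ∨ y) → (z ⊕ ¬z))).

0.23

¬z = 1 − 0.97 = 0.03
¬y = 1 − 0.26 = 0.74
¬z ⊕ ¬y = min(1, 0.03 + 0.74) = min(1, 0.77) = 0.77
¬(¬z ⊕ ¬y) = 1 − 0.77 = 0.23
¬¬(¬z ⊕ ¬y) = 1 − 0.23 = 0.77
z ∨ y = max(0.97, 0.26) = 0.97
z ⊕ ¬z = min(1, 0.97 + 0.03) = min(1, 1.00) = 1.00
(z ∨ y) → (z ⊕ ¬z) = min(1, 1 − 0.97 + 1.00) = min(1, 1.03) = 1.00
¬¬(¬z ⊕ ¬y) ↔ ((z ∨ y) → (z ⊕ ¬z)) = 1 − |0.77 − 1.00| = 1 − 0.23 = 0.77
¬(¬¬(¬z ⊕ ¬y) ↔ ((z ∨ y) → (z ⊕ ¬z))) = 1 − 0.77 = 0.23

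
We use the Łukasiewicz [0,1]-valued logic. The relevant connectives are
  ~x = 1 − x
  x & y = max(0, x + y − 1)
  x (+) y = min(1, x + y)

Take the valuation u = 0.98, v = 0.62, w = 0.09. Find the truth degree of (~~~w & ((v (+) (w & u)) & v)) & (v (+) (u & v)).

~w = 1 − 0.09 = 0.91
~~w = 1 − 0.91 = 0.09
~~~w = 1 − 0.09 = 0.91
w & u = max(0, 0.09 + 0.98 − 1) = max(0, 0.07) = 0.07
v (+) (w & u) = min(1, 0.62 + 0.07) = min(1, 0.69) = 0.69
(v (+) (w & u)) & v = max(0, 0.69 + 0.62 − 1) = max(0, 0.31) = 0.31
~~~w & ((v (+) (w & u)) & v) = max(0, 0.91 + 0.31 − 1) = max(0, 0.22) = 0.22
u & v = max(0, 0.98 + 0.62 − 1) = max(0, 0.60) = 0.60
v (+) (u & v) = min(1, 0.62 + 0.60) = min(1, 1.22) = 1.00
(~~~w & ((v (+) (w & u)) & v)) & (v (+) (u & v)) = max(0, 0.22 + 1.00 − 1) = max(0, 0.22) = 0.22

0.22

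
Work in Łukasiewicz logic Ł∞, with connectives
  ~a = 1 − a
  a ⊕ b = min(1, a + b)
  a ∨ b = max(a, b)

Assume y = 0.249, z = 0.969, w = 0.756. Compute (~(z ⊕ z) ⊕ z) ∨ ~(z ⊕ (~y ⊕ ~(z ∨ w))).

z ⊕ z = min(1, 0.969 + 0.969) = min(1, 1.938) = 1.000
~(z ⊕ z) = 1 − 1.000 = 0.000
~(z ⊕ z) ⊕ z = min(1, 0.000 + 0.969) = min(1, 0.969) = 0.969
~y = 1 − 0.249 = 0.751
z ∨ w = max(0.969, 0.756) = 0.969
~(z ∨ w) = 1 − 0.969 = 0.031
~y ⊕ ~(z ∨ w) = min(1, 0.751 + 0.031) = min(1, 0.782) = 0.782
z ⊕ (~y ⊕ ~(z ∨ w)) = min(1, 0.969 + 0.782) = min(1, 1.751) = 1.000
~(z ⊕ (~y ⊕ ~(z ∨ w))) = 1 − 1.000 = 0.000
(~(z ⊕ z) ⊕ z) ∨ ~(z ⊕ (~y ⊕ ~(z ∨ w))) = max(0.969, 0.000) = 0.969

0.969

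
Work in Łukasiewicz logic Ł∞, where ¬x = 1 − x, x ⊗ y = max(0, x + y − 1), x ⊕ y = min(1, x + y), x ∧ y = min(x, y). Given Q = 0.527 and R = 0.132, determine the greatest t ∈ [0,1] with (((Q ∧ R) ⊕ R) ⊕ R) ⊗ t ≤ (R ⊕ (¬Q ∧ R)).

Q ∧ R = min(0.527, 0.132) = 0.132
(Q ∧ R) ⊕ R = min(1, 0.132 + 0.132) = min(1, 0.264) = 0.264
((Q ∧ R) ⊕ R) ⊕ R = min(1, 0.264 + 0.132) = min(1, 0.396) = 0.396
So the left factor is ((Q ∧ R) ⊕ R) ⊕ R = 0.396.
¬Q = 1 − 0.527 = 0.473
¬Q ∧ R = min(0.473, 0.132) = 0.132
R ⊕ (¬Q ∧ R) = min(1, 0.132 + 0.132) = min(1, 0.264) = 0.264
So the right-hand bound is R ⊕ (¬Q ∧ R) = 0.264.
The residuum of the Łukasiewicz t-norm gives the supremum: min(1, 1 − 0.396 + 0.264).
1 − 0.396 + 0.264 = 0.868, so t = min(1, 0.868) = 0.868.
Check: 0.396 ⊗ 0.868 = max(0, 0.264) = 0.264 ≤ 0.264.

0.868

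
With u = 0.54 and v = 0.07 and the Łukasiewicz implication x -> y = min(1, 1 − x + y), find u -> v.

u -> v = min(1, 1 − 0.54 + 0.07) = min(1, 0.53) = 0.53
For comparison, the Gödel implication (1 if x ≤ y else y) would give 0.07.

0.53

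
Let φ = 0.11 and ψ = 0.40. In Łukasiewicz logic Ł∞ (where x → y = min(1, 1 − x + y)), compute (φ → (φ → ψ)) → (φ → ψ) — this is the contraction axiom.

1.00

φ → ψ = min(1, 1 − 0.11 + 0.40) = min(1, 1.29) = 1.00
φ → (φ → ψ) = min(1, 1 − 0.11 + 1.00) = min(1, 1.89) = 1.00
(φ → (φ → ψ)) → (φ → ψ) = min(1, 1 − 1.00 + 1.00) = min(1, 1.00) = 1.00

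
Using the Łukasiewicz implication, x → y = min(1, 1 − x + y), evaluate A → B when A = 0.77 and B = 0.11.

A → B = min(1, 1 − 0.77 + 0.11) = min(1, 0.34) = 0.34
For comparison, the Gödel implication (1 if x ≤ y else y) would give 0.11.

0.34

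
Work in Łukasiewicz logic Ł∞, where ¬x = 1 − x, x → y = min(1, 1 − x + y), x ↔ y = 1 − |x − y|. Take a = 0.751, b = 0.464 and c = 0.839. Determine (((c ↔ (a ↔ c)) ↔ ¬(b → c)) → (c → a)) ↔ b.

0.464

a ↔ c = 1 − |0.751 − 0.839| = 1 − 0.088 = 0.912
c ↔ (a ↔ c) = 1 − |0.839 − 0.912| = 1 − 0.073 = 0.927
b → c = min(1, 1 − 0.464 + 0.839) = min(1, 1.375) = 1.000
¬(b → c) = 1 − 1.000 = 0.000
(c ↔ (a ↔ c)) ↔ ¬(b → c) = 1 − |0.927 − 0.000| = 1 − 0.927 = 0.073
c → a = min(1, 1 − 0.839 + 0.751) = min(1, 0.912) = 0.912
((c ↔ (a ↔ c)) ↔ ¬(b → c)) → (c → a) = min(1, 1 − 0.073 + 0.912) = min(1, 1.839) = 1.000
(((c ↔ (a ↔ c)) ↔ ¬(b → c)) → (c → a)) ↔ b = 1 − |1.000 − 0.464| = 1 − 0.536 = 0.464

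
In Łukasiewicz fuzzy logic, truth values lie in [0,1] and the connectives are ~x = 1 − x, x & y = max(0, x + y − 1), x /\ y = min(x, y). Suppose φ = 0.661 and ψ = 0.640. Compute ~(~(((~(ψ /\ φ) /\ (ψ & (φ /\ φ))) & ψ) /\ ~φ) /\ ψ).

0.360

ψ /\ φ = min(0.640, 0.661) = 0.640
~(ψ /\ φ) = 1 − 0.640 = 0.360
φ /\ φ = min(0.661, 0.661) = 0.661
ψ & (φ /\ φ) = max(0, 0.640 + 0.661 − 1) = max(0, 0.301) = 0.301
~(ψ /\ φ) /\ (ψ & (φ /\ φ)) = min(0.360, 0.301) = 0.301
(~(ψ /\ φ) /\ (ψ & (φ /\ φ))) & ψ = max(0, 0.301 + 0.640 − 1) = max(0, -0.059) = 0.000
~φ = 1 − 0.661 = 0.339
((~(ψ /\ φ) /\ (ψ & (φ /\ φ))) & ψ) /\ ~φ = min(0.000, 0.339) = 0.000
~(((~(ψ /\ φ) /\ (ψ & (φ /\ φ))) & ψ) /\ ~φ) = 1 − 0.000 = 1.000
~(((~(ψ /\ φ) /\ (ψ & (φ /\ φ))) & ψ) /\ ~φ) /\ ψ = min(1.000, 0.640) = 0.640
~(~(((~(ψ /\ φ) /\ (ψ & (φ /\ φ))) & ψ) /\ ~φ) /\ ψ) = 1 − 0.640 = 0.360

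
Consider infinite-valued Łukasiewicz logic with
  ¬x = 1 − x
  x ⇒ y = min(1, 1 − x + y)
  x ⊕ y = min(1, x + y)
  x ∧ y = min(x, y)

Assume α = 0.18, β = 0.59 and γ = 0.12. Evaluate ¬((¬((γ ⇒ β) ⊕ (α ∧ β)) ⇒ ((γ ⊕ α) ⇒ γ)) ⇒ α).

0.82

γ ⇒ β = min(1, 1 − 0.12 + 0.59) = min(1, 1.47) = 1.00
α ∧ β = min(0.18, 0.59) = 0.18
(γ ⇒ β) ⊕ (α ∧ β) = min(1, 1.00 + 0.18) = min(1, 1.18) = 1.00
¬((γ ⇒ β) ⊕ (α ∧ β)) = 1 − 1.00 = 0.00
γ ⊕ α = min(1, 0.12 + 0.18) = min(1, 0.30) = 0.30
(γ ⊕ α) ⇒ γ = min(1, 1 − 0.30 + 0.12) = min(1, 0.82) = 0.82
¬((γ ⇒ β) ⊕ (α ∧ β)) ⇒ ((γ ⊕ α) ⇒ γ) = min(1, 1 − 0.00 + 0.82) = min(1, 1.82) = 1.00
(¬((γ ⇒ β) ⊕ (α ∧ β)) ⇒ ((γ ⊕ α) ⇒ γ)) ⇒ α = min(1, 1 − 1.00 + 0.18) = min(1, 0.18) = 0.18
¬((¬((γ ⇒ β) ⊕ (α ∧ β)) ⇒ ((γ ⊕ α) ⇒ γ)) ⇒ α) = 1 − 0.18 = 0.82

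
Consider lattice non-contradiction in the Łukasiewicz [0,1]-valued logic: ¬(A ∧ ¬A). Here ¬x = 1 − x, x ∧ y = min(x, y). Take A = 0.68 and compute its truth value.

0.68

¬A = 1 − 0.68 = 0.32
A ∧ ¬A = min(0.68, 0.32) = 0.32
¬(A ∧ ¬A) = 1 − 0.32 = 0.68
(The value 0.68 < 1 shows this instance is not satisfied; not a Ł∞-tautology — its value is 1 − min(a, 1−a).)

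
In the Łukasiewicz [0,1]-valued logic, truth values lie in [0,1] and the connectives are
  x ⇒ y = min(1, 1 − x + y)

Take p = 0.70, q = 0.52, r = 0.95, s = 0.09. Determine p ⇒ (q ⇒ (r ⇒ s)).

r ⇒ s = min(1, 1 − 0.95 + 0.09) = min(1, 0.14) = 0.14
q ⇒ (r ⇒ s) = min(1, 1 − 0.52 + 0.14) = min(1, 0.62) = 0.62
p ⇒ (q ⇒ (r ⇒ s)) = min(1, 1 − 0.70 + 0.62) = min(1, 0.92) = 0.92

0.92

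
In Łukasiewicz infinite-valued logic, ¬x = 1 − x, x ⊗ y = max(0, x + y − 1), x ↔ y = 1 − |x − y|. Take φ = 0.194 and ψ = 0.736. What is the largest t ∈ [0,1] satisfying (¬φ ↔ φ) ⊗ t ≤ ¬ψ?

0.876

¬φ = 1 − 0.194 = 0.806
¬φ ↔ φ = 1 − |0.806 − 0.194| = 1 − 0.612 = 0.388
So the left factor is ¬φ ↔ φ = 0.388.
¬ψ = 1 − 0.736 = 0.264
So the right-hand bound is ¬ψ = 0.264.
The residuum of the Łukasiewicz t-norm gives the supremum: min(1, 1 − 0.388 + 0.264).
1 − 0.388 + 0.264 = 0.876, so t = min(1, 0.876) = 0.876.
Check: 0.388 ⊗ 0.876 = max(0, 0.264) = 0.264 ≤ 0.264.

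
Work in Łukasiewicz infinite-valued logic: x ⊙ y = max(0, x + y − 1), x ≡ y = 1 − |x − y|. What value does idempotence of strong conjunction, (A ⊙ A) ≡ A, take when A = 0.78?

A ⊙ A = max(0, 0.78 + 0.78 − 1) = max(0, 0.56) = 0.56
(A ⊙ A) ≡ A = 1 − |0.56 − 0.78| = 1 − 0.22 = 0.78
(The value 0.78 < 1 shows this instance is not satisfied; fails in Ł∞ since a ⊗ a = max(0, 2a−1) ≠ a in general.)

0.78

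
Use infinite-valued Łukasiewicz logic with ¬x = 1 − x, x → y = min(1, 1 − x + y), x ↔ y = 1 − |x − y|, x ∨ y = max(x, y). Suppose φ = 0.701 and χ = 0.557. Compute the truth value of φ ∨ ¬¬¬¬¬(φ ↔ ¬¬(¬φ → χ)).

¬φ = 1 − 0.701 = 0.299
¬φ → χ = min(1, 1 − 0.299 + 0.557) = min(1, 1.258) = 1.000
¬(¬φ → χ) = 1 − 1.000 = 0.000
¬¬(¬φ → χ) = 1 − 0.000 = 1.000
φ ↔ ¬¬(¬φ → χ) = 1 − |0.701 − 1.000| = 1 − 0.299 = 0.701
¬(φ ↔ ¬¬(¬φ → χ)) = 1 − 0.701 = 0.299
¬¬(φ ↔ ¬¬(¬φ → χ)) = 1 − 0.299 = 0.701
¬¬¬(φ ↔ ¬¬(¬φ → χ)) = 1 − 0.701 = 0.299
¬¬¬¬(φ ↔ ¬¬(¬φ → χ)) = 1 − 0.299 = 0.701
¬¬¬¬¬(φ ↔ ¬¬(¬φ → χ)) = 1 − 0.701 = 0.299
φ ∨ ¬¬¬¬¬(φ ↔ ¬¬(¬φ → χ)) = max(0.701, 0.299) = 0.701

0.701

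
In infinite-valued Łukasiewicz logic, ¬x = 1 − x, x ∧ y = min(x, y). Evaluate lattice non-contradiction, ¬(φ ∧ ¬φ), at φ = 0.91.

0.91

¬φ = 1 − 0.91 = 0.09
φ ∧ ¬φ = min(0.91, 0.09) = 0.09
¬(φ ∧ ¬φ) = 1 − 0.09 = 0.91
(The value 0.91 < 1 shows this instance is not satisfied; not a Ł∞-tautology — its value is 1 − min(a, 1−a).)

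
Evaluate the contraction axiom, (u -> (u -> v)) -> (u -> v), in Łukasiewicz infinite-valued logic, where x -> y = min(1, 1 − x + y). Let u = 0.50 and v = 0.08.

0.58

u -> v = min(1, 1 − 0.50 + 0.08) = min(1, 0.58) = 0.58
u -> (u -> v) = min(1, 1 − 0.50 + 0.58) = min(1, 1.08) = 1.00
(u -> (u -> v)) -> (u -> v) = min(1, 1 − 1.00 + 0.58) = min(1, 0.58) = 0.58
(The value 0.58 < 1 shows this instance is not satisfied; fails in Ł∞ (the t-norm is not idempotent).)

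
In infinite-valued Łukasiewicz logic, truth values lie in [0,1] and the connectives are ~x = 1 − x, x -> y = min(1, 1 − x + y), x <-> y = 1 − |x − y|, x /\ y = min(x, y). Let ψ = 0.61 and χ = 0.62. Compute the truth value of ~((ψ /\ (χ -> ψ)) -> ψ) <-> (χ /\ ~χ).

χ -> ψ = min(1, 1 − 0.62 + 0.61) = min(1, 0.99) = 0.99
ψ /\ (χ -> ψ) = min(0.61, 0.99) = 0.61
(ψ /\ (χ -> ψ)) -> ψ = min(1, 1 − 0.61 + 0.61) = min(1, 1.00) = 1.00
~((ψ /\ (χ -> ψ)) -> ψ) = 1 − 1.00 = 0.00
~χ = 1 − 0.62 = 0.38
χ /\ ~χ = min(0.62, 0.38) = 0.38
~((ψ /\ (χ -> ψ)) -> ψ) <-> (χ /\ ~χ) = 1 − |0.00 − 0.38| = 1 − 0.38 = 0.62

0.62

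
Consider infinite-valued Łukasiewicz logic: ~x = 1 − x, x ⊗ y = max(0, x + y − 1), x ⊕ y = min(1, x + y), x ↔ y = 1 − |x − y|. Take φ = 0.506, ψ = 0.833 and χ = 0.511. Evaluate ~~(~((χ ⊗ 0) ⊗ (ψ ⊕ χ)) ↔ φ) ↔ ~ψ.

0.661

χ ⊗ 0 = max(0, 0.511 + 0.000 − 1) = max(0, -0.489) = 0.000
ψ ⊕ χ = min(1, 0.833 + 0.511) = min(1, 1.344) = 1.000
(χ ⊗ 0) ⊗ (ψ ⊕ χ) = max(0, 0.000 + 1.000 − 1) = max(0, 0.000) = 0.000
~((χ ⊗ 0) ⊗ (ψ ⊕ χ)) = 1 − 0.000 = 1.000
~((χ ⊗ 0) ⊗ (ψ ⊕ χ)) ↔ φ = 1 − |1.000 − 0.506| = 1 − 0.494 = 0.506
~(~((χ ⊗ 0) ⊗ (ψ ⊕ χ)) ↔ φ) = 1 − 0.506 = 0.494
~~(~((χ ⊗ 0) ⊗ (ψ ⊕ χ)) ↔ φ) = 1 − 0.494 = 0.506
~ψ = 1 − 0.833 = 0.167
~~(~((χ ⊗ 0) ⊗ (ψ ⊕ χ)) ↔ φ) ↔ ~ψ = 1 − |0.506 − 0.167| = 1 − 0.339 = 0.661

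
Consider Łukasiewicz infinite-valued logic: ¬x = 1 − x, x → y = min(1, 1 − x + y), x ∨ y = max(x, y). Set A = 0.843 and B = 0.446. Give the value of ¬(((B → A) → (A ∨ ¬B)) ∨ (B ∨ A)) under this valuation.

B → A = min(1, 1 − 0.446 + 0.843) = min(1, 1.397) = 1.000
¬B = 1 − 0.446 = 0.554
A ∨ ¬B = max(0.843, 0.554) = 0.843
(B → A) → (A ∨ ¬B) = min(1, 1 − 1.000 + 0.843) = min(1, 0.843) = 0.843
B ∨ A = max(0.446, 0.843) = 0.843
((B → A) → (A ∨ ¬B)) ∨ (B ∨ A) = max(0.843, 0.843) = 0.843
¬(((B → A) → (A ∨ ¬B)) ∨ (B ∨ A)) = 1 − 0.843 = 0.157

0.157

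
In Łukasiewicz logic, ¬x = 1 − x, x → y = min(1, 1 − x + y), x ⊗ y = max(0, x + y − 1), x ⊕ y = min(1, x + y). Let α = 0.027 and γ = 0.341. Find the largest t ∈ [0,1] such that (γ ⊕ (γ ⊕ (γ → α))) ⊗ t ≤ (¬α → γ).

γ → α = min(1, 1 − 0.341 + 0.027) = min(1, 0.686) = 0.686
γ ⊕ (γ → α) = min(1, 0.341 + 0.686) = min(1, 1.027) = 1.000
γ ⊕ (γ ⊕ (γ → α)) = min(1, 0.341 + 1.000) = min(1, 1.341) = 1.000
So the left factor is γ ⊕ (γ ⊕ (γ → α)) = 1.000.
¬α = 1 − 0.027 = 0.973
¬α → γ = min(1, 1 − 0.973 + 0.341) = min(1, 0.368) = 0.368
So the right-hand bound is ¬α → γ = 0.368.
The residuum of the Łukasiewicz t-norm gives the supremum: min(1, 1 − 1.000 + 0.368).
1 − 1.000 + 0.368 = 0.368, so t = min(1, 0.368) = 0.368.
Check: 1.000 ⊗ 0.368 = max(0, 0.368) = 0.368 ≤ 0.368.

0.368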